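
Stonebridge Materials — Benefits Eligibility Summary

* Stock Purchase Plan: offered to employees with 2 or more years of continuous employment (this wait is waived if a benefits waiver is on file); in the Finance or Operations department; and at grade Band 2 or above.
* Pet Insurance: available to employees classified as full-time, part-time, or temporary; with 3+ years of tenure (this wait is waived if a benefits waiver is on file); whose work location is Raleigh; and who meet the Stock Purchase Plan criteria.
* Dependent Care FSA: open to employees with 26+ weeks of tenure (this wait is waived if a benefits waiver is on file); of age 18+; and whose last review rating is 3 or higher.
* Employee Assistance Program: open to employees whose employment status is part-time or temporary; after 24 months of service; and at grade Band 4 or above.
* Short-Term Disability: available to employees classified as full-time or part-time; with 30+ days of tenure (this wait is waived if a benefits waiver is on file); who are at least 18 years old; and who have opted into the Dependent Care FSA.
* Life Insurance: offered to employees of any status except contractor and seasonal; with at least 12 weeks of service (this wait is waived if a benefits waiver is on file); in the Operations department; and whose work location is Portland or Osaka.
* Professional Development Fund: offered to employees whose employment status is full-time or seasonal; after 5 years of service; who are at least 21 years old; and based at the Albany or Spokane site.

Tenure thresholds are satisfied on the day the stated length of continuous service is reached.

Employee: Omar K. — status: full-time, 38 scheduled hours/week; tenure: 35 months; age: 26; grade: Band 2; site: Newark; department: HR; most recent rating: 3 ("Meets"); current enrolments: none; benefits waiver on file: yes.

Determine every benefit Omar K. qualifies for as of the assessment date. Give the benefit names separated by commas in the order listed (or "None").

Dependent Care FSA

Stock Purchase Plan — benefits waiver on file ✓; dept HR ✗ → not eligible.
Pet Insurance — status full-time ✓; benefits waiver on file ✓; site Newark ✗ (not Raleigh) → not eligible.
Dependent Care FSA — benefits waiver on file ✓; age 26 ≥ 18 ✓; rating 3 ≥ 3 ✓ → eligible.
Employee Assistance Program — status full-time ✗ (requires part-time or temporary) → not eligible.
Short-Term Disability — status full-time ✓; benefits waiver on file ✓; age 26 ≥ 18 ✓; not enrolled in Dependent Care FSA ✗ → not eligible.
Life Insurance — status full-time ✓ (not excluded); benefits waiver on file ✓; dept HR ✗ → not eligible.
Professional Development Fund — status full-time ✓; service 35 months < 5 years (≈1825 days) ✗ → not eligible.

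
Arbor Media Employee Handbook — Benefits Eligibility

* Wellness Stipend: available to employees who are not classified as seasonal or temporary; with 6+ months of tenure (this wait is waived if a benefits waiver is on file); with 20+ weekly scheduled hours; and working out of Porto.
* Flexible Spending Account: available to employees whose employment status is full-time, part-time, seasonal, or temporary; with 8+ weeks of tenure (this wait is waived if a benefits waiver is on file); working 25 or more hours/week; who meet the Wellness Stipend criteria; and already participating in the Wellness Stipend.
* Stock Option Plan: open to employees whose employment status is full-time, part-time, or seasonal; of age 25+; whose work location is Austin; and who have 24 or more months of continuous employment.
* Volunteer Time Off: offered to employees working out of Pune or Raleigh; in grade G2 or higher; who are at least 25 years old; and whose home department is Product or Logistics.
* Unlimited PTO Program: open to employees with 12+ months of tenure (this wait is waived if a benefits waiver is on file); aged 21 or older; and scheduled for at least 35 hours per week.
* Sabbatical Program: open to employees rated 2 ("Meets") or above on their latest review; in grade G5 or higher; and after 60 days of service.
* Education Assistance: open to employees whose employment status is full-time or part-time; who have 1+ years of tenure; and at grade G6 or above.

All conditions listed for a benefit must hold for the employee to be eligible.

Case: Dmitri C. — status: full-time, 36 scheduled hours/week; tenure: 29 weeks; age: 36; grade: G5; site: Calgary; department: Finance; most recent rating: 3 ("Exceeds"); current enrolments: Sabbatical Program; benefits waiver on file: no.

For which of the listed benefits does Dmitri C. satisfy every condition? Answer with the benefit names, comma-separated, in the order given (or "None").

Sabbatical Program

Wellness Stipend — status full-time ✓ (not excluded); no waiver, service 29 weeks ≥ 6 months (≈180 days) ✓; 36 hrs/wk ≥ 20 ✓; site Calgary ✗ (not Porto) → not eligible.
Flexible Spending Account — status full-time ✓; no waiver, service 29 weeks ≥ 8 weeks ✓; 36 hrs/wk ≥ 25 ✓; not eligible for Wellness Stipend ✗ → not eligible.
Stock Option Plan — status full-time ✓; age 36 ≥ 25 ✓; site Calgary ✗ (not Austin) → not eligible.
Volunteer Time Off — site Calgary ✗ (not Pune or Raleigh) → not eligible.
Unlimited PTO Program — no waiver, service 29 weeks < 12 months (≈360 days) ✗ → not eligible.
Sabbatical Program — rating 3 ≥ 2 ✓; grade G5 ≥ G5 ✓; service 29 weeks ≥ 60 days ✓ → eligible.
Education Assistance — status full-time ✓; service 29 weeks < 1 year (≈365 days) ✗ → not eligible.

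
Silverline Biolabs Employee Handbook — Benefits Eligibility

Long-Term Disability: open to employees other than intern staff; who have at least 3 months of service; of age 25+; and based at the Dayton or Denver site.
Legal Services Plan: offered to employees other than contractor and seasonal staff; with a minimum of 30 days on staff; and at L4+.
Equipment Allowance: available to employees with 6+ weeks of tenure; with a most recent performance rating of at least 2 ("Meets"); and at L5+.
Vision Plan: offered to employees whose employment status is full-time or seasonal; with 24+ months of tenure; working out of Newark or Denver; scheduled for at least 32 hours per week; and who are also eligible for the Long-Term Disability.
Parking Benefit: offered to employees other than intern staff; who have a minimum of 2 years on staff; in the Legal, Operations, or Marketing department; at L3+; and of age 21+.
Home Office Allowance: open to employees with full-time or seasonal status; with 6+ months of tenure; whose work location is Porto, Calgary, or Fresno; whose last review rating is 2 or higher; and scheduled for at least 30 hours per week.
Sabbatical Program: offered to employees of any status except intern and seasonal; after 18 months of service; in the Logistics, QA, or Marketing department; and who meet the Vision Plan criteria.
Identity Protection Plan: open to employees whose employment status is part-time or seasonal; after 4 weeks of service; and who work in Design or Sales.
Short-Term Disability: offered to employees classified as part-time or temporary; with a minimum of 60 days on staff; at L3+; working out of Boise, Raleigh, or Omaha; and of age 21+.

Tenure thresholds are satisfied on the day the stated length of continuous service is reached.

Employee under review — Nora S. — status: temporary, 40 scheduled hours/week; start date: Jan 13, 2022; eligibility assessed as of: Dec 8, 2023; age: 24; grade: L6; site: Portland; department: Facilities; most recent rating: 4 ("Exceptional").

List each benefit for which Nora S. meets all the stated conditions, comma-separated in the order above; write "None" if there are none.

Service from Jan 13, 2022 to Dec 8, 2023: 694 days.
Long-Term Disability — status temporary ✓ (not excluded); service 694 days ≥ 3 months (≈90 days) ✓; age 24 < 25 ✗ → not eligible.
Legal Services Plan — status temporary ✓ (not excluded); service 694 days ≥ 30 days ✓; grade L6 ≥ L4 ✓ → eligible.
Equipment Allowance — service 694 days ≥ 6 weeks (≈42 days) ✓; rating 4 ≥ 2 ✓; grade L6 ≥ L5 ✓ → eligible.
Vision Plan — status temporary ✗ (requires full-time or seasonal) → not eligible.
Parking Benefit — status temporary ✓ (not excluded); service 694 days < 2 years (≈730 days) ✗ → not eligible.
Home Office Allowance — status temporary ✗ (requires full-time or seasonal) → not eligible.
Sabbatical Program — status temporary ✓ (not excluded); service 694 days ≥ 18 months (≈540 days) ✓; dept Facilities ✗ → not eligible.
Identity Protection Plan — status temporary ✗ (requires part-time or seasonal) → not eligible.
Short-Term Disability — status temporary ✓; service 694 days ≥ 60 days ✓; grade L6 ≥ L3 ✓; site Portland ✗ (not Boise, Raleigh, or Omaha) → not eligible.

Legal Services Plan, Equipment Allowance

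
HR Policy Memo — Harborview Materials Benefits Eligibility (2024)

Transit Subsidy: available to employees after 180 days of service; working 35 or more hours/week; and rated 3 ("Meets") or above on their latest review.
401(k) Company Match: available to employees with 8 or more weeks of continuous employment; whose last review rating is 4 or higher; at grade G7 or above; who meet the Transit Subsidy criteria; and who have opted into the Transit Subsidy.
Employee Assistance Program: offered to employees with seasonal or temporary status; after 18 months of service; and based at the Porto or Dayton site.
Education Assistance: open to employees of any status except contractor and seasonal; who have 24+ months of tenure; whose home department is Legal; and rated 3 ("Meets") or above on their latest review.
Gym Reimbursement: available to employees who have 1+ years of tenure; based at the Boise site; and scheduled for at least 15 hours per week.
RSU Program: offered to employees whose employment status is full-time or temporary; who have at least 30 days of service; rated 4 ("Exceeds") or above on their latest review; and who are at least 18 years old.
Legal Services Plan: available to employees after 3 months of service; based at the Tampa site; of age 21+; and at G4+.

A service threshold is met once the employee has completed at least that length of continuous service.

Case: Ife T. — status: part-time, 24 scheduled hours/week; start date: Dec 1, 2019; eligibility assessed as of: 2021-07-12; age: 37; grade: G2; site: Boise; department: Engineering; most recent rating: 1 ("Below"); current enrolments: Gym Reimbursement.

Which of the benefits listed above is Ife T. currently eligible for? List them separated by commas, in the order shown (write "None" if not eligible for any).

Service from Dec 1, 2019 to 2021-07-12: 589 days.
Transit Subsidy — service 589 days ≥ 180 days ✓; 24 hrs/wk < 35 ✗ → not eligible.
401(k) Company Match — service 589 days ≥ 8 weeks (≈56 days) ✓; rating 1 < 4 ✗ → not eligible.
Employee Assistance Program — status part-time ✗ (requires seasonal or temporary) → not eligible.
Education Assistance — status part-time ✓ (not excluded); service 589 days < 24 months (≈720 days) ✗ → not eligible.
Gym Reimbursement — service 589 days ≥ 1 year (≈365 days) ✓; site Boise ✓; 24 hrs/wk ≥ 15 ✓ → eligible.
RSU Program — status part-time ✗ (requires full-time or temporary) → not eligible.
Legal Services Plan — service 589 days ≥ 3 months (≈90 days) ✓; site Boise ✗ (not Tampa) → not eligible.

Gym Reimbursement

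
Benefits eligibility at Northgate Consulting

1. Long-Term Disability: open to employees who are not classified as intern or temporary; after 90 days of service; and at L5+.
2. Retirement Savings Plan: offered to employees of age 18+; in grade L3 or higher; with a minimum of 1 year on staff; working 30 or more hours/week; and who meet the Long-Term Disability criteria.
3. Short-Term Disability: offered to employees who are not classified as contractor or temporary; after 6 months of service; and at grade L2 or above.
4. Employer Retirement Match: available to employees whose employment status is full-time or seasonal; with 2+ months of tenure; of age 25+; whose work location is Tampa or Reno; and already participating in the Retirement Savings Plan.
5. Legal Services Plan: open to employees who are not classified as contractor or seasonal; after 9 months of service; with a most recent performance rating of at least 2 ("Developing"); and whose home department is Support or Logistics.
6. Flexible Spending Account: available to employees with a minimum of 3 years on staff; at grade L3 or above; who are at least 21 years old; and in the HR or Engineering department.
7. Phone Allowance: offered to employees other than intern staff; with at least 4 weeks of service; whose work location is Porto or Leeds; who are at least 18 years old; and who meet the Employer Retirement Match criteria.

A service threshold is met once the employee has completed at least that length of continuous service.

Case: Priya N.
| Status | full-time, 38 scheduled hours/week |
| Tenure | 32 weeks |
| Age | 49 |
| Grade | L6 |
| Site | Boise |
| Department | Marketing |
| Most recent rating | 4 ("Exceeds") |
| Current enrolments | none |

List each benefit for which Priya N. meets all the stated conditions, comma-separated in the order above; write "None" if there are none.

Long-Term Disability — status full-time ✓ (not excluded); service 32 weeks ≥ 90 days ✓; grade L6 ≥ L5 ✓ → eligible.
Retirement Savings Plan — age 49 ≥ 18 ✓; grade L6 ≥ L3 ✓; service 32 weeks < 1 year (≈365 days) ✗ → not eligible.
Short-Term Disability — status full-time ✓ (not excluded); service 32 weeks ≥ 6 months (≈180 days) ✓; grade L6 ≥ L2 ✓ → eligible.
Employer Retirement Match — status full-time ✓; service 32 weeks ≥ 2 months (≈60 days) ✓; age 49 ≥ 25 ✓; site Boise ✗ (not Tampa or Reno) → not eligible.
Legal Services Plan — status full-time ✓ (not excluded); service 32 weeks < 9 months (≈270 days) ✗ → not eligible.
Flexible Spending Account — service 32 weeks < 3 years (≈1095 days) ✗ → not eligible.
Phone Allowance — status full-time ✓ (not excluded); service 32 weeks ≥ 4 weeks ✓; site Boise ✗ (not Porto or Leeds) → not eligible.

Long-Term Disability, Short-Term Disability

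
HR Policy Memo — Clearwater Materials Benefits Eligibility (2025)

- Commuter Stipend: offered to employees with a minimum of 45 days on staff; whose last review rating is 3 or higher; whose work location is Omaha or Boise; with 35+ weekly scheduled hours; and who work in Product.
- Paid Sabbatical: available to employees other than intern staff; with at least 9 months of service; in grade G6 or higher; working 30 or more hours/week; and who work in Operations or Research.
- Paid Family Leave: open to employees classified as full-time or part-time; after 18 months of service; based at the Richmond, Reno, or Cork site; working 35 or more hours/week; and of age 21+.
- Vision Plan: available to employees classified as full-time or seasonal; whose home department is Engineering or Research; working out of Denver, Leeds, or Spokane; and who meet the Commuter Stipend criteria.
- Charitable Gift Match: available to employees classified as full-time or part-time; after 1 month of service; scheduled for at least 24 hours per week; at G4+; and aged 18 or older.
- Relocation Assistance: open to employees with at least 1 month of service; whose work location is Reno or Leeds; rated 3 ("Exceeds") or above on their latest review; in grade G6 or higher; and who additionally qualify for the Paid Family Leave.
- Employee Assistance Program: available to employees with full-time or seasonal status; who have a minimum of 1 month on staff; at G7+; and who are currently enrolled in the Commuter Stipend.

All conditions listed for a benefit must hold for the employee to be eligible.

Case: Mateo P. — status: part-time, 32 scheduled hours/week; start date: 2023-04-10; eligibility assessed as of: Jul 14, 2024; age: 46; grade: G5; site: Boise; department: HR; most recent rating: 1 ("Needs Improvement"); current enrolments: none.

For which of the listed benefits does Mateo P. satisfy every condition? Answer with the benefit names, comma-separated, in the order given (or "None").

Service from 2023-04-10 to Jul 14, 2024: 461 days.
Commuter Stipend — service 461 days ≥ 45 days ✓; rating 1 < 3 ✗ → not eligible.
Paid Sabbatical — status part-time ✓ (not excluded); service 461 days ≥ 9 months (≈270 days) ✓; grade G5 < G6 ✗ → not eligible.
Paid Family Leave — status part-time ✓; service 461 days < 18 months (≈540 days) ✗ → not eligible.
Vision Plan — status part-time ✗ (requires full-time or seasonal) → not eligible.
Charitable Gift Match — status part-time ✓; service 461 days ≥ 1 month (≈30 days) ✓; 32 hrs/wk ≥ 24 ✓; grade G5 ≥ G4 ✓; age 46 ≥ 18 ✓ → eligible.
Relocation Assistance — service 461 days ≥ 1 month (≈30 days) ✓; site Boise ✗ (not Reno or Leeds) → not eligible.
Employee Assistance Program — status part-time ✗ (requires full-time or seasonal) → not eligible.

Charitable Gift Match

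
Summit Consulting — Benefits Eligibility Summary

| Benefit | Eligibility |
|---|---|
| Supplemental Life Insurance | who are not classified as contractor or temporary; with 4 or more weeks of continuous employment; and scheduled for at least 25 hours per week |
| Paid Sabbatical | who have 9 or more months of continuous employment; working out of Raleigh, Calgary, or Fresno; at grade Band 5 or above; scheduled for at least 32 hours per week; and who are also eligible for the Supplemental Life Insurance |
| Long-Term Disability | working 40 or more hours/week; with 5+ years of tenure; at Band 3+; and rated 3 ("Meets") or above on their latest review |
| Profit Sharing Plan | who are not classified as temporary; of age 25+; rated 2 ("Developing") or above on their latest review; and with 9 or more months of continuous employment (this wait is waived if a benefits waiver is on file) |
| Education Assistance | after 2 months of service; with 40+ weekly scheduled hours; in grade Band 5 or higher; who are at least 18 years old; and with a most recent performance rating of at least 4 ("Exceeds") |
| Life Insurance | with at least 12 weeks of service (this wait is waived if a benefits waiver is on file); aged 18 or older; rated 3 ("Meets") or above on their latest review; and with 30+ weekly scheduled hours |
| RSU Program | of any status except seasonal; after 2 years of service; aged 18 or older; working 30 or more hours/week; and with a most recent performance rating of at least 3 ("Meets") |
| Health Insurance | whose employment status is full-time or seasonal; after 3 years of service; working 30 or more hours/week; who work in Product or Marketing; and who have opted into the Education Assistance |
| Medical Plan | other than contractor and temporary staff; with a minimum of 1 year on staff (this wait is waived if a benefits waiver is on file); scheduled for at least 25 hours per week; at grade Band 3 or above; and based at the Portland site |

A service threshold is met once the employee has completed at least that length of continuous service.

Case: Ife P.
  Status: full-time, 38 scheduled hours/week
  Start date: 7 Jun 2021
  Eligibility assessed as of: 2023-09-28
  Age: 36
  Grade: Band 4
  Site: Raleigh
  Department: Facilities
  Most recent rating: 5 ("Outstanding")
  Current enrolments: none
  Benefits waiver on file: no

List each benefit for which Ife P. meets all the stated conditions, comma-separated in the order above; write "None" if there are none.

Service from 7 Jun 2021 to 2023-09-28: 843 days.
Supplemental Life Insurance — status full-time ✓ (not excluded); service 843 days ≥ 4 weeks (≈28 days) ✓; 38 hrs/wk ≥ 25 ✓ → eligible.
Paid Sabbatical — service 843 days ≥ 9 months (≈270 days) ✓; site Raleigh ✓; grade Band 4 < Band 5 ✗ → not eligible.
Long-Term Disability — 38 hrs/wk < 40 ✗ → not eligible.
Profit Sharing Plan — status full-time ✓ (not excluded); age 36 ≥ 25 ✓; rating 5 ≥ 2 ✓; no waiver, service 843 days ≥ 9 months (≈270 days) ✓ → eligible.
Education Assistance — service 843 days ≥ 2 months (≈60 days) ✓; 38 hrs/wk < 40 ✗ → not eligible.
Life Insurance — no waiver, service 843 days ≥ 12 weeks (≈84 days) ✓; age 36 ≥ 18 ✓; rating 5 ≥ 3 ✓; 38 hrs/wk ≥ 30 ✓ → eligible.
RSU Program — status full-time ✓ (not excluded); service 843 days ≥ 2 years (≈730 days) ✓; age 36 ≥ 18 ✓; 38 hrs/wk ≥ 30 ✓; rating 5 ≥ 3 ✓ → eligible.
Health Insurance — status full-time ✓; service 843 days < 3 years (≈1095 days) ✗ → not eligible.
Medical Plan — status full-time ✓ (not excluded); no waiver, service 843 days ≥ 1 year (≈365 days) ✓; 38 hrs/wk ≥ 25 ✓; grade Band 4 ≥ Band 3 ✓; site Raleigh ✗ (not Portland) → not eligible.

Supplemental Life Insurance, Profit Sharing Plan, Life Insurance, RSU Program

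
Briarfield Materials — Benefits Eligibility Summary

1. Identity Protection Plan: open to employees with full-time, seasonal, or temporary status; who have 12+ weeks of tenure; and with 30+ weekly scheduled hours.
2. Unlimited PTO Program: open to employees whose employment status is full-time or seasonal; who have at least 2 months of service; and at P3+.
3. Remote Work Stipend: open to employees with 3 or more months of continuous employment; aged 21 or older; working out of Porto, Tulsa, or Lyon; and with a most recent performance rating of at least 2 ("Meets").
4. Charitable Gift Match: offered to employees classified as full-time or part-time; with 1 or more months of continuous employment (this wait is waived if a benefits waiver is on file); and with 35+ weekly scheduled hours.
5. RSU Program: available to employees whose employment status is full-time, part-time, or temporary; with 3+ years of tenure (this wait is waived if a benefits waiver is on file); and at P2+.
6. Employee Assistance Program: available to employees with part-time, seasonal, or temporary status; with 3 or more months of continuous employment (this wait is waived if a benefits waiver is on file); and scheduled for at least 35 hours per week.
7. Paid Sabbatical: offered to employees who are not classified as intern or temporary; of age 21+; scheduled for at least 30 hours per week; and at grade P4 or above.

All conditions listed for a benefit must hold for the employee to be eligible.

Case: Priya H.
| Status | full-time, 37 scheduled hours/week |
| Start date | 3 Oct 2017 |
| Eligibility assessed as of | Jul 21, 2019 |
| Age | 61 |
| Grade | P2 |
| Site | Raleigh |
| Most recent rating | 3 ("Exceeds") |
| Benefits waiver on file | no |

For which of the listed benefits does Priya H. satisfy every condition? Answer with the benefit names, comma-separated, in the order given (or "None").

Service from 3 Oct 2017 to Jul 21, 2019: 656 days.
Identity Protection Plan — status full-time ✓; service 656 days ≥ 12 weeks (≈84 days) ✓; 37 hrs/wk ≥ 30 ✓ → eligible.
Unlimited PTO Program — status full-time ✓; service 656 days ≥ 2 months (≈60 days) ✓; grade P2 < P3 ✗ → not eligible.
Remote Work Stipend — service 656 days ≥ 3 months (≈90 days) ✓; age 61 ≥ 21 ✓; site Raleigh ✗ (not Porto, Tulsa, or Lyon) → not eligible.
Charitable Gift Match — status full-time ✓; no waiver, service 656 days ≥ 1 month (≈30 days) ✓; 37 hrs/wk ≥ 35 ✓ → eligible.
RSU Program — status full-time ✓; no waiver, service 656 days < 3 years (≈1095 days) ✗ → not eligible.
Employee Assistance Program — status full-time ✗ (requires part-time, seasonal, or temporary) → not eligible.
Paid Sabbatical — status full-time ✓ (not excluded); age 61 ≥ 21 ✓; 37 hrs/wk ≥ 30 ✓; grade P2 < P4 ✗ → not eligible.

Identity Protection Plan, Charitable Gift Match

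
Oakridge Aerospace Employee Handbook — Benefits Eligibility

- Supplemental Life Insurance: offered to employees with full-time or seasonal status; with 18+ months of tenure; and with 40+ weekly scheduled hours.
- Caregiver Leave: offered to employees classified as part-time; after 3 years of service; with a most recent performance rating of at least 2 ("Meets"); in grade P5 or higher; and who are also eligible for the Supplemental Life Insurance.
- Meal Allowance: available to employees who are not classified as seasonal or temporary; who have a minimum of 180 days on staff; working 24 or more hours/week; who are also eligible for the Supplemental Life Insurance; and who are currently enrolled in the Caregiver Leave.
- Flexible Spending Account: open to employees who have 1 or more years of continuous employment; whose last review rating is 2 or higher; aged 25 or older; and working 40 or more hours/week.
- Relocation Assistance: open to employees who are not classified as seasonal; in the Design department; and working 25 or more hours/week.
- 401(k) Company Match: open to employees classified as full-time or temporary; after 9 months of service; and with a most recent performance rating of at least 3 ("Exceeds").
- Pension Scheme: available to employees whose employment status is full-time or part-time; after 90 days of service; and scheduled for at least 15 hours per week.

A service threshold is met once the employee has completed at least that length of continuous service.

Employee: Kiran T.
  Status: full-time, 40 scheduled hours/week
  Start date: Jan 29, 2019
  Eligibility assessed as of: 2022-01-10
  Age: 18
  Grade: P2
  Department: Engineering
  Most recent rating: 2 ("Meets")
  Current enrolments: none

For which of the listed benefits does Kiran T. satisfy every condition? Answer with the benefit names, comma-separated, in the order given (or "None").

Supplemental Life Insurance, Pension Scheme

Service from Jan 29, 2019 to 2022-01-10: 1077 days.
Supplemental Life Insurance — status full-time ✓; service 1077 days ≥ 18 months (≈540 days) ✓; 40 hrs/wk ≥ 40 ✓ → eligible.
Caregiver Leave — status full-time ✗ (requires part-time) → not eligible.
Meal Allowance — status full-time ✓ (not excluded); service 1077 days ≥ 180 days ✓; 40 hrs/wk ≥ 24 ✓; eligible for Supplemental Life Insurance ✓; not enrolled in Caregiver Leave ✗ → not eligible.
Flexible Spending Account — service 1077 days ≥ 1 year (≈365 days) ✓; rating 2 ≥ 2 ✓; age 18 < 25 ✗ → not eligible.
Relocation Assistance — status full-time ✓ (not excluded); dept Engineering ✗ → not eligible.
401(k) Company Match — status full-time ✓; service 1077 days ≥ 9 months (≈270 days) ✓; rating 2 < 3 ✗ → not eligible.
Pension Scheme — status full-time ✓; service 1077 days ≥ 90 days ✓; 40 hrs/wk ≥ 15 ✓ → eligible.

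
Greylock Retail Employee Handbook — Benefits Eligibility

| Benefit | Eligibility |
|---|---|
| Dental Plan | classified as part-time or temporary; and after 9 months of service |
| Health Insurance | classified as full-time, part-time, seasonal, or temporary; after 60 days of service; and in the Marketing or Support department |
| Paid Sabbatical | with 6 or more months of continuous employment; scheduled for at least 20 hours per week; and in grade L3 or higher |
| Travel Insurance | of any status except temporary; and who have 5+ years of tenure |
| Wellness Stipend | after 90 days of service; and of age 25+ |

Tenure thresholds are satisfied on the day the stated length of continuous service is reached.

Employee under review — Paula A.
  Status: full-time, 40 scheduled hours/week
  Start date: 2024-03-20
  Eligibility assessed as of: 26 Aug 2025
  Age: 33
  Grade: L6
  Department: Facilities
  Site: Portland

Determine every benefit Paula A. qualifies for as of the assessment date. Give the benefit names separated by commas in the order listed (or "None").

Paid Sabbatical, Wellness Stipend

Service from 2024-03-20 to 26 Aug 2025: 524 days.
Dental Plan — status full-time ✗ (requires part-time or temporary) → not eligible.
Health Insurance — status full-time ✓; service 524 days ≥ 60 days ✓; dept Facilities ✗ → not eligible.
Paid Sabbatical — service 524 days ≥ 6 months (≈180 days) ✓; 40 hrs/wk ≥ 20 ✓; grade L6 ≥ L3 ✓ → eligible.
Travel Insurance — status full-time ✓ (not excluded); service 524 days < 5 years (≈1825 days) ✗ → not eligible.
Wellness Stipend — service 524 days ≥ 90 days ✓; age 33 ≥ 25 ✓ → eligible.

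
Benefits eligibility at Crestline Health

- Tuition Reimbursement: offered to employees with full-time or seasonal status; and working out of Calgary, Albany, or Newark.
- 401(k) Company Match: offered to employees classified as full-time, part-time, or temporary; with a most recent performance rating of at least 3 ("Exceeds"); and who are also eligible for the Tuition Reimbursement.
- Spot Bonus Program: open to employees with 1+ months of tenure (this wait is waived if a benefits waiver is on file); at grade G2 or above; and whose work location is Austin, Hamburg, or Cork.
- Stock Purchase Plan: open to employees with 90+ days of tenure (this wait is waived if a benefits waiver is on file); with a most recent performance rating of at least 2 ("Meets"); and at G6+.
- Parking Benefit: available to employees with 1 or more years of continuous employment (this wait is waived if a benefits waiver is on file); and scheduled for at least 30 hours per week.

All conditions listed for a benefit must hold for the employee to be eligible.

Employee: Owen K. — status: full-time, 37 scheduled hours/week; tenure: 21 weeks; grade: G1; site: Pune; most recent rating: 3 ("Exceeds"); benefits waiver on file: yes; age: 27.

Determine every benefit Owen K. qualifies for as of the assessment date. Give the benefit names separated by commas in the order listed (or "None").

Tuition Reimbursement — status full-time ✓; site Pune ✗ (not Calgary, Albany, or Newark) → not eligible.
401(k) Company Match — status full-time ✓; rating 3 ≥ 3 ✓; not eligible for Tuition Reimbursement ✗ → not eligible.
Spot Bonus Program — benefits waiver on file ✓; grade G1 < G2 ✗ → not eligible.
Stock Purchase Plan — benefits waiver on file ✓; rating 3 ≥ 2 ✓; grade G1 < G6 ✗ → not eligible.
Parking Benefit — benefits waiver on file ✓; 37 hrs/wk ≥ 30 ✓ → eligible.

Parking Benefit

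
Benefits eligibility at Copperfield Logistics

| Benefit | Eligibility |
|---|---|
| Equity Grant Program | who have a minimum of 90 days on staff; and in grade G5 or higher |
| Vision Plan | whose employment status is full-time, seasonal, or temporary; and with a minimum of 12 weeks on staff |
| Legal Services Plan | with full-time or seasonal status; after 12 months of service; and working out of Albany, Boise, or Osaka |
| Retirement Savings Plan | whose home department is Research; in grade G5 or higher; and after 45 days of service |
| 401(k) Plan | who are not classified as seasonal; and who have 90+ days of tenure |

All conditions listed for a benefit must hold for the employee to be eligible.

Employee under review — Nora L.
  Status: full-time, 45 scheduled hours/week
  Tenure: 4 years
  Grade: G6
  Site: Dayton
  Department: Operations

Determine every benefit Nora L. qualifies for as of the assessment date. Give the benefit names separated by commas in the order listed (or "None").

Equity Grant Program — service 4 years ≥ 90 days ✓; grade G6 ≥ G5 ✓ → eligible.
Vision Plan — status full-time ✓; service 4 years ≥ 12 weeks (≈84 days) ✓ → eligible.
Legal Services Plan — status full-time ✓; service 4 years ≥ 12 months (≈360 days) ✓; site Dayton ✗ (not Albany, Boise, or Osaka) → not eligible.
Retirement Savings Plan — dept Operations ✗ → not eligible.
401(k) Plan — status full-time ✓ (not excluded); service 4 years ≥ 90 days ✓ → eligible.

Equity Grant Program, Vision Plan, 401(k) Plan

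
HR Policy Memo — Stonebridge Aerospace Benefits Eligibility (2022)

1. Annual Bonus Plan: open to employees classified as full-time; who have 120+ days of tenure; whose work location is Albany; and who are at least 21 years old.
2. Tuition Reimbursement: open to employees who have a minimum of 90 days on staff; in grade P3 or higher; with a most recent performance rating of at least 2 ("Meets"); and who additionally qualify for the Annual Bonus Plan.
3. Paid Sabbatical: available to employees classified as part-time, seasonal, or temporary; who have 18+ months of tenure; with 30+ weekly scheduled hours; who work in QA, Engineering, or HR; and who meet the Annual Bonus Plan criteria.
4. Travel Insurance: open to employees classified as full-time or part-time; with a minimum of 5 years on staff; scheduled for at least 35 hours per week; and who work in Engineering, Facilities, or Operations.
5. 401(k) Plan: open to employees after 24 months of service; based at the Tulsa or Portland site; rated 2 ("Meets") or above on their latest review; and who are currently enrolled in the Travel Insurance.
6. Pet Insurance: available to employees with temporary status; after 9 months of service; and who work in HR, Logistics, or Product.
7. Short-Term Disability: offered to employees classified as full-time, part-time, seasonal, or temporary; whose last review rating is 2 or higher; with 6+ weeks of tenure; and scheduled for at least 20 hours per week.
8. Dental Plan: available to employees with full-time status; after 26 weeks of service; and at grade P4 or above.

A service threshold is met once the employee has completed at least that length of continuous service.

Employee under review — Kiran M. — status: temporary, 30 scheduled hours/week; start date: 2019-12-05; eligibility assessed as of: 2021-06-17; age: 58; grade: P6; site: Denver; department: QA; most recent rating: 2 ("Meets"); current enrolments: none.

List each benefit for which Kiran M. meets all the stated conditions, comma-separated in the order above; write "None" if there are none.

Service from 2019-12-05 to 2021-06-17: 560 days.
Annual Bonus Plan — status temporary ✗ (requires full-time) → not eligible.
Tuition Reimbursement — service 560 days ≥ 90 days ✓; grade P6 ≥ P3 ✓; rating 2 ≥ 2 ✓; not eligible for Annual Bonus Plan ✗ → not eligible.
Paid Sabbatical — status temporary ✓; service 560 days ≥ 18 months (≈540 days) ✓; 30 hrs/wk ≥ 30 ✓; dept QA ✓; not eligible for Annual Bonus Plan ✗ → not eligible.
Travel Insurance — status temporary ✗ (requires full-time or part-time) → not eligible.
401(k) Plan — service 560 days < 24 months (≈720 days) ✗ → not eligible.
Pet Insurance — status temporary ✓; service 560 days ≥ 9 months (≈270 days) ✓; dept QA ✗ → not eligible.
Short-Term Disability — status temporary ✓; rating 2 ≥ 2 ✓; service 560 days ≥ 6 weeks (≈42 days) ✓; 30 hrs/wk ≥ 20 ✓ → eligible.
Dental Plan — status temporary ✗ (requires full-time) → not eligible.

Short-Term Disability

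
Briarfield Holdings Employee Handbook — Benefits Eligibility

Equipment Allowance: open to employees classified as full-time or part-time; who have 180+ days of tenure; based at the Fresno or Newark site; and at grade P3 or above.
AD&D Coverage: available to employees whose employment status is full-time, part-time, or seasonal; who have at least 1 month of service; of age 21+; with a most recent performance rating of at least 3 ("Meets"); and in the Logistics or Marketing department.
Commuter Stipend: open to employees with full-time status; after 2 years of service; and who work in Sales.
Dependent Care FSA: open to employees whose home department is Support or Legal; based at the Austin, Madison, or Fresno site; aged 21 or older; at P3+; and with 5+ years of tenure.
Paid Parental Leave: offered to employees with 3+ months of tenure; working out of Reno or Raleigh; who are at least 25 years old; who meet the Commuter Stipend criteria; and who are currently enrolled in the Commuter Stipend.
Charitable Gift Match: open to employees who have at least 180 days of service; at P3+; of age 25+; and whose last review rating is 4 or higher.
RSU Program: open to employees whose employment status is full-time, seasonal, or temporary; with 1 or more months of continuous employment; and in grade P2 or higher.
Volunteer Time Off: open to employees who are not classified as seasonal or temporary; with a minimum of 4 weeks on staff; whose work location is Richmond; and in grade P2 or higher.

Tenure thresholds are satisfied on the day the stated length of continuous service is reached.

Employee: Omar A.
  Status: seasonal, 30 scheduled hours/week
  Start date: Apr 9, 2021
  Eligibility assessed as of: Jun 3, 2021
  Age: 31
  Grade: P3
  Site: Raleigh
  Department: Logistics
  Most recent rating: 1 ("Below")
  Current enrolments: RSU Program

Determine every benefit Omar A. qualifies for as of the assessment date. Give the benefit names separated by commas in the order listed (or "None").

Service from Apr 9, 2021 to Jun 3, 2021: 55 days.
Equipment Allowance — status seasonal ✗ (requires full-time or part-time) → not eligible.
AD&D Coverage — status seasonal ✓; service 55 days ≥ 1 month (≈30 days) ✓; age 31 ≥ 21 ✓; rating 1 < 3 ✗ → not eligible.
Commuter Stipend — status seasonal ✗ (requires full-time) → not eligible.
Dependent Care FSA — dept Logistics ✗ → not eligible.
Paid Parental Leave — service 55 days < 3 months (≈90 days) ✗ → not eligible.
Charitable Gift Match — service 55 days < 180 days ✗ → not eligible.
RSU Program — status seasonal ✓; service 55 days ≥ 1 month (≈30 days) ✓; grade P3 ≥ P2 ✓ → eligible.
Volunteer Time Off — status seasonal ✗ (excluded) → not eligible.

RSU Program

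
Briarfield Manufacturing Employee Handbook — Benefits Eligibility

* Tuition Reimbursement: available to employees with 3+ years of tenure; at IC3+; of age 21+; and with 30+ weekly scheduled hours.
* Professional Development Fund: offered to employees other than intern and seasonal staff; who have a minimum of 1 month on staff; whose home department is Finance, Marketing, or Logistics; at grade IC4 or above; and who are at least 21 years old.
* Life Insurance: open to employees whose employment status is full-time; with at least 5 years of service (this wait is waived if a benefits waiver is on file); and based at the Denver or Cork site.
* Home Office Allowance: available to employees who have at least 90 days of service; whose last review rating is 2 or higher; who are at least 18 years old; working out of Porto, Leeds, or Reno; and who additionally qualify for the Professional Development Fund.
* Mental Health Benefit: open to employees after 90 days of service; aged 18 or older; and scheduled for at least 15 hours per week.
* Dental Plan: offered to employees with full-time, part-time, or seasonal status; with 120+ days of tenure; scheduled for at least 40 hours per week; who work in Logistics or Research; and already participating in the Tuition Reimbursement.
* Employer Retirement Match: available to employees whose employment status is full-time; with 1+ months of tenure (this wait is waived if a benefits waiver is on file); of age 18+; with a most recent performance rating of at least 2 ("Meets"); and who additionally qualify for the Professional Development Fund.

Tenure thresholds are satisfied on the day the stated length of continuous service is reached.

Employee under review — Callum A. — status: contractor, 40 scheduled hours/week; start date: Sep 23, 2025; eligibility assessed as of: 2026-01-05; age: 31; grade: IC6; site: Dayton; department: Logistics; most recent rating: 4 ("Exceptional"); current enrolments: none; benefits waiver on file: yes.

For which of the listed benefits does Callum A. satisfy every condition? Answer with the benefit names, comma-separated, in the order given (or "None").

Service from Sep 23, 2025 to 2026-01-05: 104 days.
Tuition Reimbursement — service 104 days < 3 years (≈1095 days) ✗ → not eligible.
Professional Development Fund — status contractor ✓ (not excluded); service 104 days ≥ 1 month (≈30 days) ✓; dept Logistics ✓; grade IC6 ≥ IC4 ✓; age 31 ≥ 21 ✓ → eligible.
Life Insurance — status contractor ✗ (requires full-time) → not eligible.
Home Office Allowance — service 104 days ≥ 90 days ✓; rating 4 ≥ 2 ✓; age 31 ≥ 18 ✓; site Dayton ✗ (not Porto, Leeds, or Reno) → not eligible.
Mental Health Benefit — service 104 days ≥ 90 days ✓; age 31 ≥ 18 ✓; 40 hrs/wk ≥ 15 ✓ → eligible.
Dental Plan — status contractor ✗ (requires full-time, part-time, or seasonal) → not eligible.
Employer Retirement Match — status contractor ✗ (requires full-time) → not eligible.

Professional Development Fund, Mental Health Benefit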